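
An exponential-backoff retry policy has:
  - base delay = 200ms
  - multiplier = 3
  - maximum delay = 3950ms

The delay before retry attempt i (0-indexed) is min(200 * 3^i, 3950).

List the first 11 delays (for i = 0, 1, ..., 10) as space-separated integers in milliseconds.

Answer: 200 600 1800 3950 3950 3950 3950 3950 3950 3950 3950

Derivation:
Computing each delay:
  i=0: min(200*3^0, 3950) = 200
  i=1: min(200*3^1, 3950) = 600
  i=2: min(200*3^2, 3950) = 1800
  i=3: min(200*3^3, 3950) = 3950
  i=4: min(200*3^4, 3950) = 3950
  i=5: min(200*3^5, 3950) = 3950
  i=6: min(200*3^6, 3950) = 3950
  i=7: min(200*3^7, 3950) = 3950
  i=8: min(200*3^8, 3950) = 3950
  i=9: min(200*3^9, 3950) = 3950
  i=10: min(200*3^10, 3950) = 3950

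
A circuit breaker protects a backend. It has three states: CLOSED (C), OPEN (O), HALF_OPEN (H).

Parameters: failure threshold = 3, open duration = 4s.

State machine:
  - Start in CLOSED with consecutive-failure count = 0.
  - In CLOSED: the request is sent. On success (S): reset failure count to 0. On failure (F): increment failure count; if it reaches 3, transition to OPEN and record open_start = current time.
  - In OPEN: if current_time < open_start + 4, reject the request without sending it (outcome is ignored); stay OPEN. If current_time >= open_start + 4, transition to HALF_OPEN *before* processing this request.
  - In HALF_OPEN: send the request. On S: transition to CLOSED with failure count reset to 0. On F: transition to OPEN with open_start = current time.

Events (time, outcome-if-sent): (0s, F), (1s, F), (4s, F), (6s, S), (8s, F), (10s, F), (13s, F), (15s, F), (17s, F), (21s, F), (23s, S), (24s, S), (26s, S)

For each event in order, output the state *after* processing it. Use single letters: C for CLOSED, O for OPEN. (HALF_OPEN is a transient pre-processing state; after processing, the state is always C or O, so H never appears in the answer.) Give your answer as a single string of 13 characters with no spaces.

Answer: CCOOOOOOOOOOC

Derivation:
State after each event:
  event#1 t=0s outcome=F: state=CLOSED
  event#2 t=1s outcome=F: state=CLOSED
  event#3 t=4s outcome=F: state=OPEN
  event#4 t=6s outcome=S: state=OPEN
  event#5 t=8s outcome=F: state=OPEN
  event#6 t=10s outcome=F: state=OPEN
  event#7 t=13s outcome=F: state=OPEN
  event#8 t=15s outcome=F: state=OPEN
  event#9 t=17s outcome=F: state=OPEN
  event#10 t=21s outcome=F: state=OPEN
  event#11 t=23s outcome=S: state=OPEN
  event#12 t=24s outcome=S: state=OPEN
  event#13 t=26s outcome=S: state=CLOSED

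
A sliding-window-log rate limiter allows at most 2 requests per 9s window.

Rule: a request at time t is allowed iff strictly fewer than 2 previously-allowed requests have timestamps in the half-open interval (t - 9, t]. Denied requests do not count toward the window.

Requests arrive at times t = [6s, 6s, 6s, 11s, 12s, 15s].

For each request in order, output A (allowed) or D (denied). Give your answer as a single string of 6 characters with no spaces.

Tracking allowed requests in the window:
  req#1 t=6s: ALLOW
  req#2 t=6s: ALLOW
  req#3 t=6s: DENY
  req#4 t=11s: DENY
  req#5 t=12s: DENY
  req#6 t=15s: ALLOW

Answer: AADDDA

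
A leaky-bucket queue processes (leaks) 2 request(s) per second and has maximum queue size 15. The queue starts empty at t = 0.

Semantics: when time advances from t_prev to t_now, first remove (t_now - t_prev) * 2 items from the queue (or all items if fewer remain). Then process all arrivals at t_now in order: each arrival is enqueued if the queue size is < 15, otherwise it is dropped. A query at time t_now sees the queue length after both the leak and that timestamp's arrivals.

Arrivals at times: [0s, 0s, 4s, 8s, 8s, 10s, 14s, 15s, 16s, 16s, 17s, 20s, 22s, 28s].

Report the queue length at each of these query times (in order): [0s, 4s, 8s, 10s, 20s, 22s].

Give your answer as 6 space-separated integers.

Queue lengths at query times:
  query t=0s: backlog = 2
  query t=4s: backlog = 1
  query t=8s: backlog = 2
  query t=10s: backlog = 1
  query t=20s: backlog = 1
  query t=22s: backlog = 1

Answer: 2 1 2 1 1 1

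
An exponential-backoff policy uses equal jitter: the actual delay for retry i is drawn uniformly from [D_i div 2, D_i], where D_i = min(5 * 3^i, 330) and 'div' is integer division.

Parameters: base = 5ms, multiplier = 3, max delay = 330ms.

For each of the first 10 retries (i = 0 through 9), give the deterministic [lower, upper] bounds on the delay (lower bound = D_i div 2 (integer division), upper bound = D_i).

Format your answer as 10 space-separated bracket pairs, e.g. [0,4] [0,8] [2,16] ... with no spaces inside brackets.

Computing bounds per retry:
  i=0: D_i=min(5*3^0,330)=5, bounds=[2,5]
  i=1: D_i=min(5*3^1,330)=15, bounds=[7,15]
  i=2: D_i=min(5*3^2,330)=45, bounds=[22,45]
  i=3: D_i=min(5*3^3,330)=135, bounds=[67,135]
  i=4: D_i=min(5*3^4,330)=330, bounds=[165,330]
  i=5: D_i=min(5*3^5,330)=330, bounds=[165,330]
  i=6: D_i=min(5*3^6,330)=330, bounds=[165,330]
  i=7: D_i=min(5*3^7,330)=330, bounds=[165,330]
  i=8: D_i=min(5*3^8,330)=330, bounds=[165,330]
  i=9: D_i=min(5*3^9,330)=330, bounds=[165,330]

Answer: [2,5] [7,15] [22,45] [67,135] [165,330] [165,330] [165,330] [165,330] [165,330] [165,330]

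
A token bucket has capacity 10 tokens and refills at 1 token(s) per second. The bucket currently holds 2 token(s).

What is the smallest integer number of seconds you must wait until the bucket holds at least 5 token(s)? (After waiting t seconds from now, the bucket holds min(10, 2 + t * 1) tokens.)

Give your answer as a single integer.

Need 2 + t * 1 >= 5, so t >= 3/1.
Smallest integer t = ceil(3/1) = 3.

Answer: 3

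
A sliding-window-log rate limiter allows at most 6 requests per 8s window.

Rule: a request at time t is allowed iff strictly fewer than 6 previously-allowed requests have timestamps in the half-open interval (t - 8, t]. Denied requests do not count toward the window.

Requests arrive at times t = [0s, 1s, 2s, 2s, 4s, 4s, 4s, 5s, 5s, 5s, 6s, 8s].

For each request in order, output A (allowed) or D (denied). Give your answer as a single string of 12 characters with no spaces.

Answer: AAAAAADDDDDA

Derivation:
Tracking allowed requests in the window:
  req#1 t=0s: ALLOW
  req#2 t=1s: ALLOW
  req#3 t=2s: ALLOW
  req#4 t=2s: ALLOW
  req#5 t=4s: ALLOW
  req#6 t=4s: ALLOW
  req#7 t=4s: DENY
  req#8 t=5s: DENY
  req#9 t=5s: DENY
  req#10 t=5s: DENY
  req#11 t=6s: DENY
  req#12 t=8s: ALLOW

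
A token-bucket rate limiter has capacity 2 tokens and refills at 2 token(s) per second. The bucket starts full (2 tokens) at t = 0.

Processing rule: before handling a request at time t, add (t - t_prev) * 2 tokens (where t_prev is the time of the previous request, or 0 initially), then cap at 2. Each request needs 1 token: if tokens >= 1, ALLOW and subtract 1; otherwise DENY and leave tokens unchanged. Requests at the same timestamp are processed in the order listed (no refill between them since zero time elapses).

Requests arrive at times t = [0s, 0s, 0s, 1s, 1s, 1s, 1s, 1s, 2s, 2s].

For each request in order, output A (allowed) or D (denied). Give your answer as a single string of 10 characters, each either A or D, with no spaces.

Simulating step by step:
  req#1 t=0s: ALLOW
  req#2 t=0s: ALLOW
  req#3 t=0s: DENY
  req#4 t=1s: ALLOW
  req#5 t=1s: ALLOW
  req#6 t=1s: DENY
  req#7 t=1s: DENY
  req#8 t=1s: DENY
  req#9 t=2s: ALLOW
  req#10 t=2s: ALLOW

Answer: AADAADDDAA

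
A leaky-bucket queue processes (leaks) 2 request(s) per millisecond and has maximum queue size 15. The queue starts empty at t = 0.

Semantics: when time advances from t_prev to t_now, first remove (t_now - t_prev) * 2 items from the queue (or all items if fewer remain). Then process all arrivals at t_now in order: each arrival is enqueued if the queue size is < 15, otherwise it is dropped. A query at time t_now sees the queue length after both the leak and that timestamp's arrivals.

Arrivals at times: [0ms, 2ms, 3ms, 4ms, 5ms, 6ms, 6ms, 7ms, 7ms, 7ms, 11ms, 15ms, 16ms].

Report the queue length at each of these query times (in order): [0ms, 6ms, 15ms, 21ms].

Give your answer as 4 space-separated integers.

Queue lengths at query times:
  query t=0ms: backlog = 1
  query t=6ms: backlog = 2
  query t=15ms: backlog = 1
  query t=21ms: backlog = 0

Answer: 1 2 1 0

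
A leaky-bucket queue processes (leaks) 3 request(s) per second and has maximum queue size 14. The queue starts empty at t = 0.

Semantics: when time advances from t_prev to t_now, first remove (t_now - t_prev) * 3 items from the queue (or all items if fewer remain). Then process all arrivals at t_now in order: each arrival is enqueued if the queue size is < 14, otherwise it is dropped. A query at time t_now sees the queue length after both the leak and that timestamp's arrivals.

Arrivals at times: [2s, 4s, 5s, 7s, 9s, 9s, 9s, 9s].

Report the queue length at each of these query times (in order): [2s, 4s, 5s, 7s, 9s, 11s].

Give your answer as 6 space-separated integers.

Queue lengths at query times:
  query t=2s: backlog = 1
  query t=4s: backlog = 1
  query t=5s: backlog = 1
  query t=7s: backlog = 1
  query t=9s: backlog = 4
  query t=11s: backlog = 0

Answer: 1 1 1 1 4 0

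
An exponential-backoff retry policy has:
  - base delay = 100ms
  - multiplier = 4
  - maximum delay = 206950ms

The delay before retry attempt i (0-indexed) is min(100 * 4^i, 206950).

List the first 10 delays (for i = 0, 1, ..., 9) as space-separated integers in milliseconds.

Answer: 100 400 1600 6400 25600 102400 206950 206950 206950 206950

Derivation:
Computing each delay:
  i=0: min(100*4^0, 206950) = 100
  i=1: min(100*4^1, 206950) = 400
  i=2: min(100*4^2, 206950) = 1600
  i=3: min(100*4^3, 206950) = 6400
  i=4: min(100*4^4, 206950) = 25600
  i=5: min(100*4^5, 206950) = 102400
  i=6: min(100*4^6, 206950) = 206950
  i=7: min(100*4^7, 206950) = 206950
  i=8: min(100*4^8, 206950) = 206950
  i=9: min(100*4^9, 206950) = 206950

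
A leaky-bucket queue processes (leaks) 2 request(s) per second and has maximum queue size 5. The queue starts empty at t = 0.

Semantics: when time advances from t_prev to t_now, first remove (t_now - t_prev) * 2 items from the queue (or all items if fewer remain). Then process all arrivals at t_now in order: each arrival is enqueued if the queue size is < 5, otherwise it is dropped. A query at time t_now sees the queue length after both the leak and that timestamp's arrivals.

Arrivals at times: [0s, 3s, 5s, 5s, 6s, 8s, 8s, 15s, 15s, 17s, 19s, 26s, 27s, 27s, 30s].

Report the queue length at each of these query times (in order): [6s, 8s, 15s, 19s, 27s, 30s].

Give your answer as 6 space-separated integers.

Answer: 1 2 2 1 2 1

Derivation:
Queue lengths at query times:
  query t=6s: backlog = 1
  query t=8s: backlog = 2
  query t=15s: backlog = 2
  query t=19s: backlog = 1
  query t=27s: backlog = 2
  query t=30s: backlog = 1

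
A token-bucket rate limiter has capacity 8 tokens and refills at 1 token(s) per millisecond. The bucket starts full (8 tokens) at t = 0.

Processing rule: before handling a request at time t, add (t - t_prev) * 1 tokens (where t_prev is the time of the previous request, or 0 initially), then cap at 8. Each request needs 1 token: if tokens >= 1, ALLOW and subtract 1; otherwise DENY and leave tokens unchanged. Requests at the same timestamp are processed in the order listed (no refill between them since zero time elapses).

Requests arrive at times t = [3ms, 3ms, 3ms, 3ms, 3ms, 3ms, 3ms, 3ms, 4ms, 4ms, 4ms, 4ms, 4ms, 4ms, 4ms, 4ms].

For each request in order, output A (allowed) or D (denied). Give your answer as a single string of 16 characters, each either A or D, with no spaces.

Simulating step by step:
  req#1 t=3ms: ALLOW
  req#2 t=3ms: ALLOW
  req#3 t=3ms: ALLOW
  req#4 t=3ms: ALLOW
  req#5 t=3ms: ALLOW
  req#6 t=3ms: ALLOW
  req#7 t=3ms: ALLOW
  req#8 t=3ms: ALLOW
  req#9 t=4ms: ALLOW
  req#10 t=4ms: DENY
  req#11 t=4ms: DENY
  req#12 t=4ms: DENY
  req#13 t=4ms: DENY
  req#14 t=4ms: DENY
  req#15 t=4ms: DENY
  req#16 t=4ms: DENY

Answer: AAAAAAAAADDDDDDD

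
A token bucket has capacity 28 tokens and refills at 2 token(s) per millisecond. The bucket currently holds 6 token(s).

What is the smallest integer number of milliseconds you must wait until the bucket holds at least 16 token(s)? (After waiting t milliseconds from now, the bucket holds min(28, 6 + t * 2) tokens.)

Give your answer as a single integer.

Answer: 5

Derivation:
Need 6 + t * 2 >= 16, so t >= 10/2.
Smallest integer t = ceil(10/2) = 5.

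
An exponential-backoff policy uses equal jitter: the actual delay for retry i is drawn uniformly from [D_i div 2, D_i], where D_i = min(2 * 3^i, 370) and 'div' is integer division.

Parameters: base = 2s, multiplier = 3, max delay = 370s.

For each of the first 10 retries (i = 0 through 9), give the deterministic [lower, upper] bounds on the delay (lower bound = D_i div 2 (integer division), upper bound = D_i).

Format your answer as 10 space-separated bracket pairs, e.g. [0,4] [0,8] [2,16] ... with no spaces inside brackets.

Answer: [1,2] [3,6] [9,18] [27,54] [81,162] [185,370] [185,370] [185,370] [185,370] [185,370]

Derivation:
Computing bounds per retry:
  i=0: D_i=min(2*3^0,370)=2, bounds=[1,2]
  i=1: D_i=min(2*3^1,370)=6, bounds=[3,6]
  i=2: D_i=min(2*3^2,370)=18, bounds=[9,18]
  i=3: D_i=min(2*3^3,370)=54, bounds=[27,54]
  i=4: D_i=min(2*3^4,370)=162, bounds=[81,162]
  i=5: D_i=min(2*3^5,370)=370, bounds=[185,370]
  i=6: D_i=min(2*3^6,370)=370, bounds=[185,370]
  i=7: D_i=min(2*3^7,370)=370, bounds=[185,370]
  i=8: D_i=min(2*3^8,370)=370, bounds=[185,370]
  i=9: D_i=min(2*3^9,370)=370, bounds=[185,370]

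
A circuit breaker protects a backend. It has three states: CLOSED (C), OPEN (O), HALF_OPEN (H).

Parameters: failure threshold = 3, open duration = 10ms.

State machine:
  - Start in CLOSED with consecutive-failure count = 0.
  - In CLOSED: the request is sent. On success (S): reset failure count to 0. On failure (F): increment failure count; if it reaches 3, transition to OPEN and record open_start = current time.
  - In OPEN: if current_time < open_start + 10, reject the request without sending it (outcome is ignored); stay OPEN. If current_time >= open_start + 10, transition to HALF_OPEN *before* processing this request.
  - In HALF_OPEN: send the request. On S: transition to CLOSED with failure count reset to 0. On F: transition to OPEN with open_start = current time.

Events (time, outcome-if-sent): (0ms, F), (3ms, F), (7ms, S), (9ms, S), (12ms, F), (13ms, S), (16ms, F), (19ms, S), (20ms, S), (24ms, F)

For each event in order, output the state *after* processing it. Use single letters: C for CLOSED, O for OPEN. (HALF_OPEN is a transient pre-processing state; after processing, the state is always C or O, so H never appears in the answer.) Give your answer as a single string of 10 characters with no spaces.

State after each event:
  event#1 t=0ms outcome=F: state=CLOSED
  event#2 t=3ms outcome=F: state=CLOSED
  event#3 t=7ms outcome=S: state=CLOSED
  event#4 t=9ms outcome=S: state=CLOSED
  event#5 t=12ms outcome=F: state=CLOSED
  event#6 t=13ms outcome=S: state=CLOSED
  event#7 t=16ms outcome=F: state=CLOSED
  event#8 t=19ms outcome=S: state=CLOSED
  event#9 t=20ms outcome=S: state=CLOSED
  event#10 t=24ms outcome=F: state=CLOSED

Answer: CCCCCCCCCC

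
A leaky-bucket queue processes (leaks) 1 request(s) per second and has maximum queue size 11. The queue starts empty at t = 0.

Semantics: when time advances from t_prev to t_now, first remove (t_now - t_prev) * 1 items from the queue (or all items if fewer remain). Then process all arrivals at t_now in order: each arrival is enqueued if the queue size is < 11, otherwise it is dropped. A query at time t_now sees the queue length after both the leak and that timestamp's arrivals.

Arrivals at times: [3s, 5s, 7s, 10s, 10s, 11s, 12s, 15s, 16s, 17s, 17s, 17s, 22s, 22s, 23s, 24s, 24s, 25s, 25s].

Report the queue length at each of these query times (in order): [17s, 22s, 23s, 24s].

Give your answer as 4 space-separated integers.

Answer: 3 2 2 3

Derivation:
Queue lengths at query times:
  query t=17s: backlog = 3
  query t=22s: backlog = 2
  query t=23s: backlog = 2
  query t=24s: backlog = 3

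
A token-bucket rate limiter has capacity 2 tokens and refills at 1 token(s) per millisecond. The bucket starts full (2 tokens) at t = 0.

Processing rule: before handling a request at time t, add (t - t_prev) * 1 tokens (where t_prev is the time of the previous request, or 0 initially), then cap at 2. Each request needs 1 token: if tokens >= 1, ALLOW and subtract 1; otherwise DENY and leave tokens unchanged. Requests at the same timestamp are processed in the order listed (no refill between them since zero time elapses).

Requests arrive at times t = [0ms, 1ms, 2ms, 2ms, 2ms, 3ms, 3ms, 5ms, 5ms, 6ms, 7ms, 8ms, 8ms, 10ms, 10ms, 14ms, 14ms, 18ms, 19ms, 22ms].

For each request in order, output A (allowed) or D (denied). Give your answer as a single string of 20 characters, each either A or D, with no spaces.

Simulating step by step:
  req#1 t=0ms: ALLOW
  req#2 t=1ms: ALLOW
  req#3 t=2ms: ALLOW
  req#4 t=2ms: ALLOW
  req#5 t=2ms: DENY
  req#6 t=3ms: ALLOW
  req#7 t=3ms: DENY
  req#8 t=5ms: ALLOW
  req#9 t=5ms: ALLOW
  req#10 t=6ms: ALLOW
  req#11 t=7ms: ALLOW
  req#12 t=8ms: ALLOW
  req#13 t=8ms: DENY
  req#14 t=10ms: ALLOW
  req#15 t=10ms: ALLOW
  req#16 t=14ms: ALLOW
  req#17 t=14ms: ALLOW
  req#18 t=18ms: ALLOW
  req#19 t=19ms: ALLOW
  req#20 t=22ms: ALLOW

Answer: AAAADADAAAAADAAAAAAA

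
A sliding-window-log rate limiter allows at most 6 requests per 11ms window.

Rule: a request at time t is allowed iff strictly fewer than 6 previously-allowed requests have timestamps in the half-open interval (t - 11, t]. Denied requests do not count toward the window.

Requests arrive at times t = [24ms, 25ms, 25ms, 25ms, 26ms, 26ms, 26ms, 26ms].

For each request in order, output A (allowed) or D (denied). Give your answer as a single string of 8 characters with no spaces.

Answer: AAAAAADD

Derivation:
Tracking allowed requests in the window:
  req#1 t=24ms: ALLOW
  req#2 t=25ms: ALLOW
  req#3 t=25ms: ALLOW
  req#4 t=25ms: ALLOW
  req#5 t=26ms: ALLOW
  req#6 t=26ms: ALLOW
  req#7 t=26ms: DENY
  req#8 t=26ms: DENY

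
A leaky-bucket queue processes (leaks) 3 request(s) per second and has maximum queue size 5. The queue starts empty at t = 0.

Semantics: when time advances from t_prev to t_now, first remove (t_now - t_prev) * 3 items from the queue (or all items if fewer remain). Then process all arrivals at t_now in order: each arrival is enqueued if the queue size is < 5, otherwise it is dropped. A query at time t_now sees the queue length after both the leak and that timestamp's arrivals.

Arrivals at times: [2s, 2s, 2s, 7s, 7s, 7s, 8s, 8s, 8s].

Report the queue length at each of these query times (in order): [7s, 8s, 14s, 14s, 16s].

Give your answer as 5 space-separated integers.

Answer: 3 3 0 0 0

Derivation:
Queue lengths at query times:
  query t=7s: backlog = 3
  query t=8s: backlog = 3
  query t=14s: backlog = 0
  query t=14s: backlog = 0
  query t=16s: backlog = 0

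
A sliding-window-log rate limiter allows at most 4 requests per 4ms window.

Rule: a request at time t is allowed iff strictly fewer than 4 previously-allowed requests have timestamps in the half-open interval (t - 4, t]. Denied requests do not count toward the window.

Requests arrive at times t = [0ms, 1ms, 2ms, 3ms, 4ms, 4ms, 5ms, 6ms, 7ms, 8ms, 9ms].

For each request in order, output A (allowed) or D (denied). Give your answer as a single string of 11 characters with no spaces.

Tracking allowed requests in the window:
  req#1 t=0ms: ALLOW
  req#2 t=1ms: ALLOW
  req#3 t=2ms: ALLOW
  req#4 t=3ms: ALLOW
  req#5 t=4ms: ALLOW
  req#6 t=4ms: DENY
  req#7 t=5ms: ALLOW
  req#8 t=6ms: ALLOW
  req#9 t=7ms: ALLOW
  req#10 t=8ms: ALLOW
  req#11 t=9ms: ALLOW

Answer: AAAAADAAAAA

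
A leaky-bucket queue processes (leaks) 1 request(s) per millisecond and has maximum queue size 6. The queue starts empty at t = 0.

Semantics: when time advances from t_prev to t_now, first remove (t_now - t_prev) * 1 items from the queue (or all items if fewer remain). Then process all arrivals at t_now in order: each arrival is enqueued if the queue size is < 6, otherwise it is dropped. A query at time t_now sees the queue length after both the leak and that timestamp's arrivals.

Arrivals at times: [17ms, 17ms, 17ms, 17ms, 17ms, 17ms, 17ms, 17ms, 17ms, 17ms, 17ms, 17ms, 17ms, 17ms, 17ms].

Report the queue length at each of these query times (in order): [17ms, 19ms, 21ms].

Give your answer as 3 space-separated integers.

Answer: 6 4 2

Derivation:
Queue lengths at query times:
  query t=17ms: backlog = 6
  query t=19ms: backlog = 4
  query t=21ms: backlog = 2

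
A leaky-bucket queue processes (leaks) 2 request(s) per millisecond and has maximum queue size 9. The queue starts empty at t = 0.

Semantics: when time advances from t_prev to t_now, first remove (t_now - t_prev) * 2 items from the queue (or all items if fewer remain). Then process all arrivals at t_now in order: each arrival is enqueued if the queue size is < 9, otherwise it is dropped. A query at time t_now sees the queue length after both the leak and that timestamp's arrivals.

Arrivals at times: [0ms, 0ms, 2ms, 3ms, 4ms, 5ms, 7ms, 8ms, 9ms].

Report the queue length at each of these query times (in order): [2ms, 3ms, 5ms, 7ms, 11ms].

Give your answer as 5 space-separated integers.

Queue lengths at query times:
  query t=2ms: backlog = 1
  query t=3ms: backlog = 1
  query t=5ms: backlog = 1
  query t=7ms: backlog = 1
  query t=11ms: backlog = 0

Answer: 1 1 1 1 0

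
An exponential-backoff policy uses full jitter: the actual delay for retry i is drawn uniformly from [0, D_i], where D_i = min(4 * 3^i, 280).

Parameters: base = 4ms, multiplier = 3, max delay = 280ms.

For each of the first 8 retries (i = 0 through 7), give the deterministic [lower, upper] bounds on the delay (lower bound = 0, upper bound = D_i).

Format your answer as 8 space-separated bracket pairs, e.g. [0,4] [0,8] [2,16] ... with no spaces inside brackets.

Computing bounds per retry:
  i=0: D_i=min(4*3^0,280)=4, bounds=[0,4]
  i=1: D_i=min(4*3^1,280)=12, bounds=[0,12]
  i=2: D_i=min(4*3^2,280)=36, bounds=[0,36]
  i=3: D_i=min(4*3^3,280)=108, bounds=[0,108]
  i=4: D_i=min(4*3^4,280)=280, bounds=[0,280]
  i=5: D_i=min(4*3^5,280)=280, bounds=[0,280]
  i=6: D_i=min(4*3^6,280)=280, bounds=[0,280]
  i=7: D_i=min(4*3^7,280)=280, bounds=[0,280]

Answer: [0,4] [0,12] [0,36] [0,108] [0,280] [0,280] [0,280] [0,280]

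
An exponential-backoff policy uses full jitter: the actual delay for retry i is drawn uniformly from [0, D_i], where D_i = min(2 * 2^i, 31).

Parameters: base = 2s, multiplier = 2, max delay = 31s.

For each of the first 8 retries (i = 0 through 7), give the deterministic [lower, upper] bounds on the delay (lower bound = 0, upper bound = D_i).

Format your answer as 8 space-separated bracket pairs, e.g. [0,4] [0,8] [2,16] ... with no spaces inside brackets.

Answer: [0,2] [0,4] [0,8] [0,16] [0,31] [0,31] [0,31] [0,31]

Derivation:
Computing bounds per retry:
  i=0: D_i=min(2*2^0,31)=2, bounds=[0,2]
  i=1: D_i=min(2*2^1,31)=4, bounds=[0,4]
  i=2: D_i=min(2*2^2,31)=8, bounds=[0,8]
  i=3: D_i=min(2*2^3,31)=16, bounds=[0,16]
  i=4: D_i=min(2*2^4,31)=31, bounds=[0,31]
  i=5: D_i=min(2*2^5,31)=31, bounds=[0,31]
  i=6: D_i=min(2*2^6,31)=31, bounds=[0,31]
  i=7: D_i=min(2*2^7,31)=31, bounds=[0,31]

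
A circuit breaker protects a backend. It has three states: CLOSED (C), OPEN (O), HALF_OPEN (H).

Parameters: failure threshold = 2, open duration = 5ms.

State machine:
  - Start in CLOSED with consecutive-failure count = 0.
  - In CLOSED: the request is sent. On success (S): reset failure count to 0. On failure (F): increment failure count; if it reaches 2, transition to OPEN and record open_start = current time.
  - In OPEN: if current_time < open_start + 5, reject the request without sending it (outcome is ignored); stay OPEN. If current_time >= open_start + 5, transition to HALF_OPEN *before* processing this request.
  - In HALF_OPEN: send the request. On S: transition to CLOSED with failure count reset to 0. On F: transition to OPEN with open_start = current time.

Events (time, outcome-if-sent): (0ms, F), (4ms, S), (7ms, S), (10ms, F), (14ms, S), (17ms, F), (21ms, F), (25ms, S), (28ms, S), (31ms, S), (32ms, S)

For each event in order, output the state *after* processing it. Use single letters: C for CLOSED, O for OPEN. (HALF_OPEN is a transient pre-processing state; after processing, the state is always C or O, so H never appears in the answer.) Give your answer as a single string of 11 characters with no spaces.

Answer: CCCCCCOOCCC

Derivation:
State after each event:
  event#1 t=0ms outcome=F: state=CLOSED
  event#2 t=4ms outcome=S: state=CLOSED
  event#3 t=7ms outcome=S: state=CLOSED
  event#4 t=10ms outcome=F: state=CLOSED
  event#5 t=14ms outcome=S: state=CLOSED
  event#6 t=17ms outcome=F: state=CLOSED
  event#7 t=21ms outcome=F: state=OPEN
  event#8 t=25ms outcome=S: state=OPEN
  event#9 t=28ms outcome=S: state=CLOSED
  event#10 t=31ms outcome=S: state=CLOSED
  event#11 t=32ms outcome=S: state=CLOSED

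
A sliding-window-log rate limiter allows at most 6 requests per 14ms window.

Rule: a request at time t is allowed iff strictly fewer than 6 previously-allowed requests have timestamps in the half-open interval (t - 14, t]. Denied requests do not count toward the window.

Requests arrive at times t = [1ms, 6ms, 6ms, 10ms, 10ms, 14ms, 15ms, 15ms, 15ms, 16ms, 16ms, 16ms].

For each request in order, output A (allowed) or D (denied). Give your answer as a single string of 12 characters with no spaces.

Tracking allowed requests in the window:
  req#1 t=1ms: ALLOW
  req#2 t=6ms: ALLOW
  req#3 t=6ms: ALLOW
  req#4 t=10ms: ALLOW
  req#5 t=10ms: ALLOW
  req#6 t=14ms: ALLOW
  req#7 t=15ms: ALLOW
  req#8 t=15ms: DENY
  req#9 t=15ms: DENY
  req#10 t=16ms: DENY
  req#11 t=16ms: DENY
  req#12 t=16ms: DENY

Answer: AAAAAAADDDDD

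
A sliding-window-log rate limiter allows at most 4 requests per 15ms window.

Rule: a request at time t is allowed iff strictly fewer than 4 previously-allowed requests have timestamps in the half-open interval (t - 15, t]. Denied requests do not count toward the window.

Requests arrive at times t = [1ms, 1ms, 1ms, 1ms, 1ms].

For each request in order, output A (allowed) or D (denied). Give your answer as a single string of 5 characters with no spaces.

Answer: AAAAD

Derivation:
Tracking allowed requests in the window:
  req#1 t=1ms: ALLOW
  req#2 t=1ms: ALLOW
  req#3 t=1ms: ALLOW
  req#4 t=1ms: ALLOW
  req#5 t=1ms: DENY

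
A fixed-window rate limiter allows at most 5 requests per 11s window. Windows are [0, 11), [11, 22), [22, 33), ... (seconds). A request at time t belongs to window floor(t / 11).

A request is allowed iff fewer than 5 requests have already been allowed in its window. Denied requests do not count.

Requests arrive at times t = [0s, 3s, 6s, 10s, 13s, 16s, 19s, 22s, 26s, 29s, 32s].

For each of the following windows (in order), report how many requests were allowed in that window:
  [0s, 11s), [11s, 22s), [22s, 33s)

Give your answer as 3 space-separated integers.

Processing requests:
  req#1 t=0s (window 0): ALLOW
  req#2 t=3s (window 0): ALLOW
  req#3 t=6s (window 0): ALLOW
  req#4 t=10s (window 0): ALLOW
  req#5 t=13s (window 1): ALLOW
  req#6 t=16s (window 1): ALLOW
  req#7 t=19s (window 1): ALLOW
  req#8 t=22s (window 2): ALLOW
  req#9 t=26s (window 2): ALLOW
  req#10 t=29s (window 2): ALLOW
  req#11 t=32s (window 2): ALLOW

Allowed counts by window: 4 3 4

Answer: 4 3 4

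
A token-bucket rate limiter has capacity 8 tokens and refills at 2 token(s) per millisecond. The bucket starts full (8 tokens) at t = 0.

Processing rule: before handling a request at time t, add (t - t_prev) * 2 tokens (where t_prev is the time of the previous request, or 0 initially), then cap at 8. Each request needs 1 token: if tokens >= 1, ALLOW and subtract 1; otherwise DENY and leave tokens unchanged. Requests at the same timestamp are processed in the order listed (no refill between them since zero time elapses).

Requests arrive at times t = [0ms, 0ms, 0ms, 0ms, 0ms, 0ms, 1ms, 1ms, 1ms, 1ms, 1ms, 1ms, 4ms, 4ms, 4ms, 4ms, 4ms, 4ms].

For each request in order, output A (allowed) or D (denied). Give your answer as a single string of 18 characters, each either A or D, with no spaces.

Simulating step by step:
  req#1 t=0ms: ALLOW
  req#2 t=0ms: ALLOW
  req#3 t=0ms: ALLOW
  req#4 t=0ms: ALLOW
  req#5 t=0ms: ALLOW
  req#6 t=0ms: ALLOW
  req#7 t=1ms: ALLOW
  req#8 t=1ms: ALLOW
  req#9 t=1ms: ALLOW
  req#10 t=1ms: ALLOW
  req#11 t=1ms: DENY
  req#12 t=1ms: DENY
  req#13 t=4ms: ALLOW
  req#14 t=4ms: ALLOW
  req#15 t=4ms: ALLOW
  req#16 t=4ms: ALLOW
  req#17 t=4ms: ALLOW
  req#18 t=4ms: ALLOW

Answer: AAAAAAAAAADDAAAAAA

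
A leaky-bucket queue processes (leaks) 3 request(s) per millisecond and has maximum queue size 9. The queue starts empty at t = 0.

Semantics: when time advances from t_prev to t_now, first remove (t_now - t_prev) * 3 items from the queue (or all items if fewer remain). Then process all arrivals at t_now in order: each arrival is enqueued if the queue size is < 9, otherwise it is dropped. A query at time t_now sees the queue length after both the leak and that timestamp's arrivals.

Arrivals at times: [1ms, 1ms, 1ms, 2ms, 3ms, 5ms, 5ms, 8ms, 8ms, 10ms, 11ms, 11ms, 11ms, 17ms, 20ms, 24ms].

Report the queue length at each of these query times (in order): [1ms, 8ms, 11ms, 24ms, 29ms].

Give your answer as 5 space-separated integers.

Answer: 3 2 3 1 0

Derivation:
Queue lengths at query times:
  query t=1ms: backlog = 3
  query t=8ms: backlog = 2
  query t=11ms: backlog = 3
  query t=24ms: backlog = 1
  query t=29ms: backlog = 0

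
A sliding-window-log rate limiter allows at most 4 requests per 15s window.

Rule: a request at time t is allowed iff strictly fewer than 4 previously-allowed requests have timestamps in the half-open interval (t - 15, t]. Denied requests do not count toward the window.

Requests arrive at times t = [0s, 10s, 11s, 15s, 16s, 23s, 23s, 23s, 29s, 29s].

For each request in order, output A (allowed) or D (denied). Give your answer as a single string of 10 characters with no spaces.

Answer: AAAAADDDAA

Derivation:
Tracking allowed requests in the window:
  req#1 t=0s: ALLOW
  req#2 t=10s: ALLOW
  req#3 t=11s: ALLOW
  req#4 t=15s: ALLOW
  req#5 t=16s: ALLOW
  req#6 t=23s: DENY
  req#7 t=23s: DENY
  req#8 t=23s: DENY
  req#9 t=29s: ALLOW
  req#10 t=29s: ALLOW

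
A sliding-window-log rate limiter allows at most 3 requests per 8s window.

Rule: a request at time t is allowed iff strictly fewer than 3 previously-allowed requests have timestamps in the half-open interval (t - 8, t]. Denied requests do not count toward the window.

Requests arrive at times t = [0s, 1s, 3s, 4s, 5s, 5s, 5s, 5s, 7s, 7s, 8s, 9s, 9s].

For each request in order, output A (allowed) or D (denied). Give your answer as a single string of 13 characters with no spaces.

Answer: AAADDDDDDDAAD

Derivation:
Tracking allowed requests in the window:
  req#1 t=0s: ALLOW
  req#2 t=1s: ALLOW
  req#3 t=3s: ALLOW
  req#4 t=4s: DENY
  req#5 t=5s: DENY
  req#6 t=5s: DENY
  req#7 t=5s: DENY
  req#8 t=5s: DENY
  req#9 t=7s: DENY
  req#10 t=7s: DENY
  req#11 t=8s: ALLOW
  req#12 t=9s: ALLOW
  req#13 t=9s: DENY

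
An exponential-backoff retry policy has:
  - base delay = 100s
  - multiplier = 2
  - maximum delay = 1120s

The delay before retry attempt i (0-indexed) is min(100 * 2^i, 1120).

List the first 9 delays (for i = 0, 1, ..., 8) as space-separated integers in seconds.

Computing each delay:
  i=0: min(100*2^0, 1120) = 100
  i=1: min(100*2^1, 1120) = 200
  i=2: min(100*2^2, 1120) = 400
  i=3: min(100*2^3, 1120) = 800
  i=4: min(100*2^4, 1120) = 1120
  i=5: min(100*2^5, 1120) = 1120
  i=6: min(100*2^6, 1120) = 1120
  i=7: min(100*2^7, 1120) = 1120
  i=8: min(100*2^8, 1120) = 1120

Answer: 100 200 400 800 1120 1120 1120 1120 1120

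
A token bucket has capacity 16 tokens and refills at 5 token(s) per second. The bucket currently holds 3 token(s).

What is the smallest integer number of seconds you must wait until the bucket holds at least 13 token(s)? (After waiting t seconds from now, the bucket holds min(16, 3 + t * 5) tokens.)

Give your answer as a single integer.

Answer: 2

Derivation:
Need 3 + t * 5 >= 13, so t >= 10/5.
Smallest integer t = ceil(10/5) = 2.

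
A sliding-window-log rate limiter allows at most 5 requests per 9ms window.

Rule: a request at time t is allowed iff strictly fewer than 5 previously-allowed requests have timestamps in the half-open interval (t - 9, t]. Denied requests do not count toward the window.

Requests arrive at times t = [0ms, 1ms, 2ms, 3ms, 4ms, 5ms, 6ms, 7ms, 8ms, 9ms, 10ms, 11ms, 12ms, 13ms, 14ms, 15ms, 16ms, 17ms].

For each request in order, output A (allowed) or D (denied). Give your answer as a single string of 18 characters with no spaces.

Tracking allowed requests in the window:
  req#1 t=0ms: ALLOW
  req#2 t=1ms: ALLOW
  req#3 t=2ms: ALLOW
  req#4 t=3ms: ALLOW
  req#5 t=4ms: ALLOW
  req#6 t=5ms: DENY
  req#7 t=6ms: DENY
  req#8 t=7ms: DENY
  req#9 t=8ms: DENY
  req#10 t=9ms: ALLOW
  req#11 t=10ms: ALLOW
  req#12 t=11ms: ALLOW
  req#13 t=12ms: ALLOW
  req#14 t=13ms: ALLOW
  req#15 t=14ms: DENY
  req#16 t=15ms: DENY
  req#17 t=16ms: DENY
  req#18 t=17ms: DENY

Answer: AAAAADDDDAAAAADDDD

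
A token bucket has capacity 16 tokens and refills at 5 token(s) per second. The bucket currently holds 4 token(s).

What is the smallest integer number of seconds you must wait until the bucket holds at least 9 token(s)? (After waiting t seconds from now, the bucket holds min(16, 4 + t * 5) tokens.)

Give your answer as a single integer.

Answer: 1

Derivation:
Need 4 + t * 5 >= 9, so t >= 5/5.
Smallest integer t = ceil(5/5) = 1.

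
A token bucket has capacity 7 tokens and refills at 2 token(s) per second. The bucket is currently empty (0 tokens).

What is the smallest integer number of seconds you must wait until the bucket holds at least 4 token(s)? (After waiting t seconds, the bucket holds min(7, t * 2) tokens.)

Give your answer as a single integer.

Need t * 2 >= 4, so t >= 4/2.
Smallest integer t = ceil(4/2) = 2.

Answer: 2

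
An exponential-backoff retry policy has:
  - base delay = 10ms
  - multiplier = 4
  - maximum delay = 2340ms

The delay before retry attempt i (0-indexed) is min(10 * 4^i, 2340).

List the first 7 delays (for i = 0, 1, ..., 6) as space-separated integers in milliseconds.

Computing each delay:
  i=0: min(10*4^0, 2340) = 10
  i=1: min(10*4^1, 2340) = 40
  i=2: min(10*4^2, 2340) = 160
  i=3: min(10*4^3, 2340) = 640
  i=4: min(10*4^4, 2340) = 2340
  i=5: min(10*4^5, 2340) = 2340
  i=6: min(10*4^6, 2340) = 2340

Answer: 10 40 160 640 2340 2340 2340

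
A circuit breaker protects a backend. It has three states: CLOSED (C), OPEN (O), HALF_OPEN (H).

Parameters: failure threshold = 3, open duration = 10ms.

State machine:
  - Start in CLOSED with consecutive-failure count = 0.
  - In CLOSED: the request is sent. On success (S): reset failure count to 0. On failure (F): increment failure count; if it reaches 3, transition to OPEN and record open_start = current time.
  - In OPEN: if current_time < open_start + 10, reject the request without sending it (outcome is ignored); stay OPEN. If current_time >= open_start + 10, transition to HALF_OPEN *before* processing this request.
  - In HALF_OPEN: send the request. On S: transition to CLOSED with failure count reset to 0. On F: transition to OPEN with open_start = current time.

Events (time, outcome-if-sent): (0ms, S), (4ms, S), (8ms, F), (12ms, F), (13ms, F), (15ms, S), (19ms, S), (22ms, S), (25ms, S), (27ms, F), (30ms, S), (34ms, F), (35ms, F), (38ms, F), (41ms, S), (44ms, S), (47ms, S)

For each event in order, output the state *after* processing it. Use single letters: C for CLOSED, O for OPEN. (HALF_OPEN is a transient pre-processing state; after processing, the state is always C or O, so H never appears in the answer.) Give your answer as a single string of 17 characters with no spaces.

Answer: CCCCOOOOCCCCCOOOO

Derivation:
State after each event:
  event#1 t=0ms outcome=S: state=CLOSED
  event#2 t=4ms outcome=S: state=CLOSED
  event#3 t=8ms outcome=F: state=CLOSED
  event#4 t=12ms outcome=F: state=CLOSED
  event#5 t=13ms outcome=F: state=OPEN
  event#6 t=15ms outcome=S: state=OPEN
  event#7 t=19ms outcome=S: state=OPEN
  event#8 t=22ms outcome=S: state=OPEN
  event#9 t=25ms outcome=S: state=CLOSED
  event#10 t=27ms outcome=F: state=CLOSED
  event#11 t=30ms outcome=S: state=CLOSED
  event#12 t=34ms outcome=F: state=CLOSED
  event#13 t=35ms outcome=F: state=CLOSED
  event#14 t=38ms outcome=F: state=OPEN
  event#15 t=41ms outcome=S: state=OPEN
  event#16 t=44ms outcome=S: state=OPEN
  event#17 t=47ms outcome=S: state=OPEN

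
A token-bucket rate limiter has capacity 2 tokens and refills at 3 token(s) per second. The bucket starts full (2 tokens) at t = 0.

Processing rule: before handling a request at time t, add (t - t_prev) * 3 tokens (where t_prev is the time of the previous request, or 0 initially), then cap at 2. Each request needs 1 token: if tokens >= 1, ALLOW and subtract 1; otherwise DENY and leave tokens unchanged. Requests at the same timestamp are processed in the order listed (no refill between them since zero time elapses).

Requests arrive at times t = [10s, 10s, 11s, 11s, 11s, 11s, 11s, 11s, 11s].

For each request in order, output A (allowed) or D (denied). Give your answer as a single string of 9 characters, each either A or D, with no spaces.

Simulating step by step:
  req#1 t=10s: ALLOW
  req#2 t=10s: ALLOW
  req#3 t=11s: ALLOW
  req#4 t=11s: ALLOW
  req#5 t=11s: DENY
  req#6 t=11s: DENY
  req#7 t=11s: DENY
  req#8 t=11s: DENY
  req#9 t=11s: DENY

Answer: AAAADDDDD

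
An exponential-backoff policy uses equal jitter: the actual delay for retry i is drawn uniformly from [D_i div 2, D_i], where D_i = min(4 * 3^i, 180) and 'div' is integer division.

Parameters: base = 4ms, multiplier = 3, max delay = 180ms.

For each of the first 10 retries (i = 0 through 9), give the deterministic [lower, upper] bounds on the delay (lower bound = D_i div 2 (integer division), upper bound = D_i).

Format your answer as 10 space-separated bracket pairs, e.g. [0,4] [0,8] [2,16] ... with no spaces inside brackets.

Answer: [2,4] [6,12] [18,36] [54,108] [90,180] [90,180] [90,180] [90,180] [90,180] [90,180]

Derivation:
Computing bounds per retry:
  i=0: D_i=min(4*3^0,180)=4, bounds=[2,4]
  i=1: D_i=min(4*3^1,180)=12, bounds=[6,12]
  i=2: D_i=min(4*3^2,180)=36, bounds=[18,36]
  i=3: D_i=min(4*3^3,180)=108, bounds=[54,108]
  i=4: D_i=min(4*3^4,180)=180, bounds=[90,180]
  i=5: D_i=min(4*3^5,180)=180, bounds=[90,180]
  i=6: D_i=min(4*3^6,180)=180, bounds=[90,180]
  i=7: D_i=min(4*3^7,180)=180, bounds=[90,180]
  i=8: D_i=min(4*3^8,180)=180, bounds=[90,180]
  i=9: D_i=min(4*3^9,180)=180, bounds=[90,180]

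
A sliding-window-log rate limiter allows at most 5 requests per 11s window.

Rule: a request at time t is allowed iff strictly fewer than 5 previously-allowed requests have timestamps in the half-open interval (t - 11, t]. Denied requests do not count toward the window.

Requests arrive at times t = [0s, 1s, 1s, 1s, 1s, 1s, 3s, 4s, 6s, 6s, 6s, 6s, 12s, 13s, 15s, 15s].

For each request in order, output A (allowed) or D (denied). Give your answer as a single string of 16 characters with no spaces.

Tracking allowed requests in the window:
  req#1 t=0s: ALLOW
  req#2 t=1s: ALLOW
  req#3 t=1s: ALLOW
  req#4 t=1s: ALLOW
  req#5 t=1s: ALLOW
  req#6 t=1s: DENY
  req#7 t=3s: DENY
  req#8 t=4s: DENY
  req#9 t=6s: DENY
  req#10 t=6s: DENY
  req#11 t=6s: DENY
  req#12 t=6s: DENY
  req#13 t=12s: ALLOW
  req#14 t=13s: ALLOW
  req#15 t=15s: ALLOW
  req#16 t=15s: ALLOW

Answer: AAAAADDDDDDDAAAA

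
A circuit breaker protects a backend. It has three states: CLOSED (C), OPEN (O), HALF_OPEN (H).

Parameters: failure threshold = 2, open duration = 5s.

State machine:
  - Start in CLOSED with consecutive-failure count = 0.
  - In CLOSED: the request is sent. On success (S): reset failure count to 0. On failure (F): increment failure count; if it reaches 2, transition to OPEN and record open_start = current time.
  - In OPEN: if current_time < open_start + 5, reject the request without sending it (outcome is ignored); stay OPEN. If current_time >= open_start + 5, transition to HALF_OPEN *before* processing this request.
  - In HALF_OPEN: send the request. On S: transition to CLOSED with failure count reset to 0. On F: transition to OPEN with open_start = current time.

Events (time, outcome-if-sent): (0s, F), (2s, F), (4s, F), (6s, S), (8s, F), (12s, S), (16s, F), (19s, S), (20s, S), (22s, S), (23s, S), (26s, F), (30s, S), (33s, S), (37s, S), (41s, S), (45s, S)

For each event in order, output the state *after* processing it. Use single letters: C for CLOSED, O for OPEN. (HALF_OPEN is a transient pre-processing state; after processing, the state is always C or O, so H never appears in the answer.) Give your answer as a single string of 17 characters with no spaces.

State after each event:
  event#1 t=0s outcome=F: state=CLOSED
  event#2 t=2s outcome=F: state=OPEN
  event#3 t=4s outcome=F: state=OPEN
  event#4 t=6s outcome=S: state=OPEN
  event#5 t=8s outcome=F: state=OPEN
  event#6 t=12s outcome=S: state=OPEN
  event#7 t=16s outcome=F: state=OPEN
  event#8 t=19s outcome=S: state=OPEN
  event#9 t=20s outcome=S: state=OPEN
  event#10 t=22s outcome=S: state=CLOSED
  event#11 t=23s outcome=S: state=CLOSED
  event#12 t=26s outcome=F: state=CLOSED
  event#13 t=30s outcome=S: state=CLOSED
  event#14 t=33s outcome=S: state=CLOSED
  event#15 t=37s outcome=S: state=CLOSED
  event#16 t=41s outcome=S: state=CLOSED
  event#17 t=45s outcome=S: state=CLOSED

Answer: COOOOOOOOCCCCCCCC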